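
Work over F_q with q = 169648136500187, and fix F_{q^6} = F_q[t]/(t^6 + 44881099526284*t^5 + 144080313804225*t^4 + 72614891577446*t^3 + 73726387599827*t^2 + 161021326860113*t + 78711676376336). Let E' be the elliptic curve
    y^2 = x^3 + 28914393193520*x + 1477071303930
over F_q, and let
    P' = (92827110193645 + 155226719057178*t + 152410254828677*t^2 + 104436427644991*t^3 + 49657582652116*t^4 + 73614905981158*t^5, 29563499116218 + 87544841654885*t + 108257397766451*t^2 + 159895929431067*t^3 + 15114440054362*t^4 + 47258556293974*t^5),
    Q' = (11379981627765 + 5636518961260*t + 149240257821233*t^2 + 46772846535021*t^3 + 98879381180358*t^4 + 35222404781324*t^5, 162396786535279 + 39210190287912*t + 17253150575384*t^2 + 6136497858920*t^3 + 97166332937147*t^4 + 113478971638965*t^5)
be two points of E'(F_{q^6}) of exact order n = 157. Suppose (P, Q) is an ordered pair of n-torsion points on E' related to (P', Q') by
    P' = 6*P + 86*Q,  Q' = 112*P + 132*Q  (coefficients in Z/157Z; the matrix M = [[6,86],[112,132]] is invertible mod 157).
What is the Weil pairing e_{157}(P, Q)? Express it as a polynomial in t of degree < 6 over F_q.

The 157-Weil pairing on E[157] over F_{169648136500187} is alternating-bilinear: e_{157}(P',Q') = e_{157}(P,Q)^det(M).
Hence e(P,Q) = e(P',Q')^{121} where 121 = 109^{-1} mod 157.
8-bit Miller (10011101) on E'/F_{169648136500187} with a'=28914393193520, b'=1477071303930: accumulate tangent/chord ratios at Q'+S and P'+S'.
Result: e(P',Q') = 160766653985670 + 71602353277384*t + 122330816230983*t^2 + 88343707077070*t^3 + 36150258614054*t^4 + 52375441313830*t^5.
(160766653985670 + 71602353277384*t + 122330816230983*t^2 + 88343707077070*t^3 + 36150258614054*t^4 + 52375441313830*t^5)^{121} mod (169648136500187,f) = 152356492141623 + 159518409186999*t + 4787572169828*t^2 + 82528447270988*t^3 + 91736252777770*t^4 + 34830544669530*t^5.

152356492141623 + 159518409186999*t + 4787572169828*t^2 + 82528447270988*t^3 + 91736252777770*t^4 + 34830544669530*t^5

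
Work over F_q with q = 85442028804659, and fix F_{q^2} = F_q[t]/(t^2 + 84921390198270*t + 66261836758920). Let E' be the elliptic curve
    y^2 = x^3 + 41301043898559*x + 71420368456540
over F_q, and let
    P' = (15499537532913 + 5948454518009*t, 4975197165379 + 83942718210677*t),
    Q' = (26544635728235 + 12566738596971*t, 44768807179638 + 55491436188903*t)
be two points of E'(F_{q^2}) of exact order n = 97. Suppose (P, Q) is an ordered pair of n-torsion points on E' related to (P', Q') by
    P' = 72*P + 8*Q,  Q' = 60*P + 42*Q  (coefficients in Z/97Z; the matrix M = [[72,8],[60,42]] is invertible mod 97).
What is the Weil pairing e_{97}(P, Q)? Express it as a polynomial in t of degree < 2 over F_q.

31873080531822 + 35614901426009*t

e_{97} is bilinear + alternating on E[97], so e_{97}(72*P + 8*Q, 60*P + 42*Q) = e_{97}(P,Q)^(72*42-8*60).
72*42 - 8*60 = 2544; reduced mod 97: det = 22, inverse 75.
Double-and-add over 1100001: 7-1 doublings, 3-1 additions; each step l_{T,T}/v_{2T} or l_{T,P'}/v at Q'+S for random S.
e_{97}(P',Q') = 26108503111776 + 4958166802586*t.
(26108503111776 + 4958166802586*t)^{75} mod (85442028804659,f) = 31873080531822 + 35614901426009*t.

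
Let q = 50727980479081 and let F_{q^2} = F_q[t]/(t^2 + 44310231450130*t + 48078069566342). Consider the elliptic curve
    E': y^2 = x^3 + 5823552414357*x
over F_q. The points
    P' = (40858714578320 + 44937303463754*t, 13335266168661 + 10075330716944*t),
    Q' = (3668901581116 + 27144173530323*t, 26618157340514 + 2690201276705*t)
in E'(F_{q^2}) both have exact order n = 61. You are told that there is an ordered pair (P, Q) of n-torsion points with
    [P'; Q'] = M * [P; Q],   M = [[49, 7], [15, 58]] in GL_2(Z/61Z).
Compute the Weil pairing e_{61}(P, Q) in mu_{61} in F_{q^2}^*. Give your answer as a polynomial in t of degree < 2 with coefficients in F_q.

20849436760564 + 45120784079792*t

The 61-Weil pairing on E[61] over F_{50727980479081} is alternating-bilinear: e_{61}(P',Q') = e_{61}(P,Q)^det(M).
So e_{61}(P,Q) = e_{61}(P',Q')^{38}, since 53*38 = 1 mod 61.
n = 61 = (111101)_2 (6 bits, wt 5); accumulate f_{61,P'}(Q'+S)/f_{61,P'}(S) along the 5-step ladder.
So e_{61}(P',Q') = 47500888663415 + 34379563328844*t.
Hence e(P,Q) = 20849436760564 + 45120784079792*t in F_{50727980479081^2}^*.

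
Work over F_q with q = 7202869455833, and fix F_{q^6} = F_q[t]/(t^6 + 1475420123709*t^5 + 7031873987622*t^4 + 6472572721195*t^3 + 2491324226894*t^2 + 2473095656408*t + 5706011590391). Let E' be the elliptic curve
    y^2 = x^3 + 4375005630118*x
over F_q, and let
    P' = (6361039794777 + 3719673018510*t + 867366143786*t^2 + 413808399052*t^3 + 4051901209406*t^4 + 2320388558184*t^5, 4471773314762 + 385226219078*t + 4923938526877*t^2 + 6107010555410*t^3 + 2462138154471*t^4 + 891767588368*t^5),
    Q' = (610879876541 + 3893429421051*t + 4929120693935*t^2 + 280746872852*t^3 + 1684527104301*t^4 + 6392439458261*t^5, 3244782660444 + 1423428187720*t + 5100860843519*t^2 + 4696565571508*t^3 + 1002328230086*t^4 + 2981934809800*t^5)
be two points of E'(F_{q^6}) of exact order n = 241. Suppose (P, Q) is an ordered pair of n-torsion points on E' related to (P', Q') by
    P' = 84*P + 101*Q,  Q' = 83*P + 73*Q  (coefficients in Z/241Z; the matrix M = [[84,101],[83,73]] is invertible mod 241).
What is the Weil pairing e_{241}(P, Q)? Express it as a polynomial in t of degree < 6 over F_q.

The 241-Weil pairing on E[241] over F_{7202869455833} is alternating-bilinear: e_{241}(P',Q') = e_{241}(P,Q)^det(M).
Hence e(P,Q) = e(P',Q')^{144} where 144 = 159^{-1} mod 241.
8-bit Miller (11110001) on E'/F_{7202869455833} with a'=4375005630118, b'=0: accumulate tangent/chord ratios at Q'+S and P'+S'.
e_{241}(P',Q') = 4400080866406 + 2249599589611*t + 1526055209245*t^2 + 996618043972*t^3 + 6243216199665*t^4 + 513441841783*t^5.
e_{241}(P,Q) = (4400080866406 + 2249599589611*t + 1526055209245*t^2 + 996618043972*t^3 + 6243216199665*t^4 + 513441841783*t^5)^{144} = 6519465617299 + 5200187768288*t + 3553107819815*t^2 + 439197622882*t^3 + 566787279570*t^4 + 3563647029672*t^5.

6519465617299 + 5200187768288*t + 3553107819815*t^2 + 439197622882*t^3 + 566787279570*t^4 + 3563647029672*t^5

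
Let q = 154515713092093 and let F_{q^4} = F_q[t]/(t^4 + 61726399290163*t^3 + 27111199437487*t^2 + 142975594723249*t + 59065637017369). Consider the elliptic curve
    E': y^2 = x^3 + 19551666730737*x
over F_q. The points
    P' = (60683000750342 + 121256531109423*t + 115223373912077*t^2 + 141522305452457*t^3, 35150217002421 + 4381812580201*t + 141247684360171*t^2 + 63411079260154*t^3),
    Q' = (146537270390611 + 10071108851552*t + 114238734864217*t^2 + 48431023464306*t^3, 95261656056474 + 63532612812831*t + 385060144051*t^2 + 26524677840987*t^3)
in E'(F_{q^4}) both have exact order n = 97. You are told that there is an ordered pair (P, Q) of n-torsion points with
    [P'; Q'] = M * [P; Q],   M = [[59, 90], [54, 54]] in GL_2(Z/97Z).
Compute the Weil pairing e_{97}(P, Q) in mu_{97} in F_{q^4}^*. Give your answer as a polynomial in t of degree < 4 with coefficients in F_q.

50839128541346 + 50761525205490*t + 66973444383159*t^2 + 51003509286864*t^3

The 97-Weil pairing on E[97] over F_{154515713092093} is alternating-bilinear: e_{97}(P',Q') = e_{97}(P,Q)^det(M).
So e_{97}(P,Q) = e_{97}(P',Q')^{31}, since 72*31 = 1 mod 97.
Run Miller on y^2=x^3+19551666730737*x over F_{154515713092093}: ladder 1100001 (7 bits); e = f_P(D_Q)/f_Q(D_P).
Result: e(P',Q') = 47114869750952 + 66067767151176*t + 151865954549040*t^2 + 35145953046936*t^3.
Hence e(P,Q) = 50839128541346 + 50761525205490*t + 66973444383159*t^2 + 51003509286864*t^3 in F_{154515713092093^4}^*.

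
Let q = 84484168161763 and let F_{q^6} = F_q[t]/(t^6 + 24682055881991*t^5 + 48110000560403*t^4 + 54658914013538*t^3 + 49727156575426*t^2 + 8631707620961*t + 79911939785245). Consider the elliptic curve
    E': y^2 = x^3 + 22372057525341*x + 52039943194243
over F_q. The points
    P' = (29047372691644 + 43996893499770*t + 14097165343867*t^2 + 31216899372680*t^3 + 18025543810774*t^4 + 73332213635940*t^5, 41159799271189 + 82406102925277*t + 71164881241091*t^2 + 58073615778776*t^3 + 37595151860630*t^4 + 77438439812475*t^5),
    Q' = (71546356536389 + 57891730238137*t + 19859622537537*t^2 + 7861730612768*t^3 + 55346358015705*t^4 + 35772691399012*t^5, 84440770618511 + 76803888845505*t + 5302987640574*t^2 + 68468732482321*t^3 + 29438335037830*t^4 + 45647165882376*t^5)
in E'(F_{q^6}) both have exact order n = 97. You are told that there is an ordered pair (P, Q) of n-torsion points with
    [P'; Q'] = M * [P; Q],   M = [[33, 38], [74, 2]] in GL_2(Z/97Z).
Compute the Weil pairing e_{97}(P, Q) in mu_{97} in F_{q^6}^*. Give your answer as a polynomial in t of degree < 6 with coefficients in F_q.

The 97-Weil pairing on E[97] over F_{84484168161763} is alternating-bilinear: e_{97}(P',Q') = e_{97}(P,Q)^det(M).
33*2 - 38*74 = -2746; reduced mod 97: det = 67, inverse 42.
Build f_{97,P'} and f_{97,Q'} via the 7-bit ladder of 97=1100001_2; evaluate at shifted divisors; quotient in F_{84484168161763^6}.
e_{97}(P',Q') = 4239110611546 + 36967523711923*t + 11722523726596*t^2 + 6962104690685*t^3 + 7015425036912*t^4 + 39819352161848*t^5.
(4239110611546 + 36967523711923*t + 11722523726596*t^2 + 6962104690685*t^3 + 7015425036912*t^4 + 39819352161848*t^5)^{42} mod (84484168161763,f) = 74475446260442 + 19511099477946*t + 7732192202402*t^2 + 38900202484746*t^3 + 53724136013994*t^4 + 8110044962151*t^5.

74475446260442 + 19511099477946*t + 7732192202402*t^2 + 38900202484746*t^3 + 53724136013994*t^4 + 8110044962151*t^5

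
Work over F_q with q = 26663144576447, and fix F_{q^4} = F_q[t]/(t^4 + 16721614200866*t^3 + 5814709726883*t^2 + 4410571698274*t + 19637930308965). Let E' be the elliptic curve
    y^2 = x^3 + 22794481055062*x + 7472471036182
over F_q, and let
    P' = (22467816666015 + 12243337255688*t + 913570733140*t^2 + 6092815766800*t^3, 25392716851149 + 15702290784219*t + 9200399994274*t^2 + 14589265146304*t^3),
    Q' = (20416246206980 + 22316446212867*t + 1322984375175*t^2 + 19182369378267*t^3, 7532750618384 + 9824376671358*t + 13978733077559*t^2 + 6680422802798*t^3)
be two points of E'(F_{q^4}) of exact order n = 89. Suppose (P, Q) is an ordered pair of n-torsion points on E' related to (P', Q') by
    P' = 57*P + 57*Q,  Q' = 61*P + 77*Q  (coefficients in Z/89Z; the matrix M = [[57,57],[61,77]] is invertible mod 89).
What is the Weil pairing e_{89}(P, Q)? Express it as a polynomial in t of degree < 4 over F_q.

Alternating bilinearity on E[89] (values in mu_{89} in F_{26663144576447^4}) gives e(P',Q') = e(P,Q)^det(M).
det(M) mod 89 = 22; its inverse in (Z/89)^* is 85 (check: 22*85 mod 89 = 1).
Build f_{89,P'} and f_{89,Q'} via the 7-bit ladder of 89=1011001_2; evaluate at shifted divisors; quotient in F_{26663144576447^4}.
f_P(D_Q)/f_Q(D_P) = 10922451927466 + 6143877016985*t + 19465582126237*t^2 + 15561551476345*t^3.
Finally e_{89}(P,Q) = 9665835945435 + 22199212120382*t + 8691157501159*t^2 + 14874622982803*t^3.

9665835945435 + 22199212120382*t + 8691157501159*t^2 + 14874622982803*t^3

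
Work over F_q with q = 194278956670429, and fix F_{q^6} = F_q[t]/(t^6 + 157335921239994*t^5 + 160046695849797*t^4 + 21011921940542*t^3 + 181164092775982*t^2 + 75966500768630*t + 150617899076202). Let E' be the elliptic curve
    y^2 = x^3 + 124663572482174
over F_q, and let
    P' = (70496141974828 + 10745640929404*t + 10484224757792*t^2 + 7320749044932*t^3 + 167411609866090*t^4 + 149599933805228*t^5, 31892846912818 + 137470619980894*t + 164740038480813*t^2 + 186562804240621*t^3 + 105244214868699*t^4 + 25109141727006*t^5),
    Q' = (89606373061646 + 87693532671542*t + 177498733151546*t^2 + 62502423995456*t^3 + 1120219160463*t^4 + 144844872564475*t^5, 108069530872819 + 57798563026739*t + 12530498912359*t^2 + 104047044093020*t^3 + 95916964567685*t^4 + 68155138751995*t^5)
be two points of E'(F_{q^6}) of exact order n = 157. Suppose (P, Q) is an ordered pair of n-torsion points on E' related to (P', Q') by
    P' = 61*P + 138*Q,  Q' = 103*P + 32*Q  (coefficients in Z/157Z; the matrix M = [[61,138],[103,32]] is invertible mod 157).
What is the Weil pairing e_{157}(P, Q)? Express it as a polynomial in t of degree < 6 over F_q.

49107537524087 + 132348871960642*t + 188384948095446*t^2 + 88511678178358*t^3 + 124331132692009*t^4 + 67664793849245*t^5

e_{157}(aP+bQ,cP+dQ) = e_{157}(P,Q)^(ad-bc); with (a,b,c,d)=(61,138,103,32) this gives the det-157 law.
Hence e(P,Q) = e(P',Q')^{49} where 49 = 141^{-1} mod 157.
Miller loop for e_{157} over F_{194278956670429^6}: bits of 157 = 10011101; 7 double steps + 4 add steps, l/v at each.
The quotient is 28613168466203 + 99041015018907*t + 110631382366676*t^2 + 112142493263370*t^3 + 159466637501957*t^4 + 81283168939766*t^5.
Hence e(P,Q) = 49107537524087 + 132348871960642*t + 188384948095446*t^2 + 88511678178358*t^3 + 124331132692009*t^4 + 67664793849245*t^5 in F_{194278956670429^6}^*.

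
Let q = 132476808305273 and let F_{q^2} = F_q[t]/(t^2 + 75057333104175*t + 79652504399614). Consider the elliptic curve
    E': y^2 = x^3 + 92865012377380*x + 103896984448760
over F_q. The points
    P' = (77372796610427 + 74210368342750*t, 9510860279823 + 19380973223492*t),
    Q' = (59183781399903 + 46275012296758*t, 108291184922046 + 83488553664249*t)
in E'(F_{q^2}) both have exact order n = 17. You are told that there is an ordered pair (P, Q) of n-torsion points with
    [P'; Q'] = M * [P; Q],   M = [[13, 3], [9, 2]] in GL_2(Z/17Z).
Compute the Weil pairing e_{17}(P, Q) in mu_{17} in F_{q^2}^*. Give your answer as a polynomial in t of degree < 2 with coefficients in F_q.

e_{17}(aP+bQ,cP+dQ) = e_{17}(P,Q)^(ad-bc); with (a,b,c,d)=(13,3,9,2) this gives the det-17 law.
det(M) mod 17 = 16; its inverse in (Z/17)^* is 16 (check: 16*16 mod 17 = 1).
Run Miller on y^2=x^3+92865012377380*x+103896984448760 over F_{132476808305273}: ladder 10001 (5 bits); e = f_P(D_Q)/f_Q(D_P).
The quotient is 3962675435648 + 109681211370659*t.
Hence e(P,Q) = 91520287612653 + 22795596934614*t in F_{132476808305273^2}^*.

91520287612653 + 22795596934614*t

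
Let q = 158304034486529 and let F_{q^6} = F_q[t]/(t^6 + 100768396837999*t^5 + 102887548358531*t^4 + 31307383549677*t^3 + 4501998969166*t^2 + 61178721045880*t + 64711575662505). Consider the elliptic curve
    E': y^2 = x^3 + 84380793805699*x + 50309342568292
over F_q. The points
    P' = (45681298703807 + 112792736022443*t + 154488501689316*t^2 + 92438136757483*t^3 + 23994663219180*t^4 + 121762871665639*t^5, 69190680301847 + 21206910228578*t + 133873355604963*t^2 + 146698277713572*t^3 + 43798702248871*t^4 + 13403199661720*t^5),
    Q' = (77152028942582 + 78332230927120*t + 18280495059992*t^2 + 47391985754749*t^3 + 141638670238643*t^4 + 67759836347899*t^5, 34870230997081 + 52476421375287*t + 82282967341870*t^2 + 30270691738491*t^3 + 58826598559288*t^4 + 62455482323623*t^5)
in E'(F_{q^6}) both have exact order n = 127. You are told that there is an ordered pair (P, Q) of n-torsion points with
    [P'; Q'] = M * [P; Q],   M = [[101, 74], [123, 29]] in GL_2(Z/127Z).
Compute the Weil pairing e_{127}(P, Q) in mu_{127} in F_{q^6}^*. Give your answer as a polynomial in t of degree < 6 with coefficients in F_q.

84650318143549 + 61413304533236*t + 117642476072063*t^2 + 65857842871618*t^3 + 152020968445218*t^4 + 63714804090247*t^5

The 127-Weil pairing on E[127] over F_{158304034486529} is alternating-bilinear: e_{127}(P',Q') = e_{127}(P,Q)^det(M).
det M = 101*29 - 74*123 = -6173 = 50 (mod 127); 50^{-1} = 94 (mod 127).
Miller loop for e_{127} over F_{158304034486529^6}: bits of 127 = 1111111; 6 double steps + 6 add steps, l/v at each.
So e_{127}(P',Q') = 131711762612832 + 40113346248983*t + 54306207035879*t^2 + 140562371696312*t^3 + 87202576591572*t^4 + 12891854246988*t^5.
e_{127}(P,Q) = (131711762612832 + 40113346248983*t + 54306207035879*t^2 + 140562371696312*t^3 + 87202576591572*t^4 + 12891854246988*t^5)^{94} = 84650318143549 + 61413304533236*t + 117642476072063*t^2 + 65857842871618*t^3 + 152020968445218*t^4 + 63714804090247*t^5.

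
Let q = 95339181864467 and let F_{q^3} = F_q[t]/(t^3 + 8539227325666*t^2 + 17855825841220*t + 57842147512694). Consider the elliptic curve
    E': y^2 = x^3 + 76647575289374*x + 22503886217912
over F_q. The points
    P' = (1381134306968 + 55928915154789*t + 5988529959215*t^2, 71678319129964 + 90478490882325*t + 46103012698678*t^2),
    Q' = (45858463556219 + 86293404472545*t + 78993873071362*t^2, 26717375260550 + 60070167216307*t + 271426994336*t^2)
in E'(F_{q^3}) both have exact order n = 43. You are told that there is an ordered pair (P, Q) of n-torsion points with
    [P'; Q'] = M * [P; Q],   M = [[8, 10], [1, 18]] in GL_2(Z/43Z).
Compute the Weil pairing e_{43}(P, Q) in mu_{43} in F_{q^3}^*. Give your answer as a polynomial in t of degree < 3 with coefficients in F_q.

51401537316627 + 79859484613738*t + 87465938988850*t^2

e_{43}(aP+bQ,cP+dQ) = e_{43}(P,Q)^(ad-bc); with (a,b,c,d)=(8,10,1,18) this gives the det-43 law.
So e_{43}(P,Q) = e_{43}(P',Q')^{26}, since 5*26 = 1 mod 43.
6-bit Miller (101011) on E'/F_{95339181864467} with a'=76647575289374, b'=22503886217912: accumulate tangent/chord ratios at Q'+S and P'+S'.
Miller gives e_{43}(P',Q') = 62985257982992 + 35674579883459*t + 59254105409656*t^2 in F_{95339181864467^3}.
(62985257982992 + 35674579883459*t + 59254105409656*t^2)^{26} mod (95339181864467,f) = 51401537316627 + 79859484613738*t + 87465938988850*t^2.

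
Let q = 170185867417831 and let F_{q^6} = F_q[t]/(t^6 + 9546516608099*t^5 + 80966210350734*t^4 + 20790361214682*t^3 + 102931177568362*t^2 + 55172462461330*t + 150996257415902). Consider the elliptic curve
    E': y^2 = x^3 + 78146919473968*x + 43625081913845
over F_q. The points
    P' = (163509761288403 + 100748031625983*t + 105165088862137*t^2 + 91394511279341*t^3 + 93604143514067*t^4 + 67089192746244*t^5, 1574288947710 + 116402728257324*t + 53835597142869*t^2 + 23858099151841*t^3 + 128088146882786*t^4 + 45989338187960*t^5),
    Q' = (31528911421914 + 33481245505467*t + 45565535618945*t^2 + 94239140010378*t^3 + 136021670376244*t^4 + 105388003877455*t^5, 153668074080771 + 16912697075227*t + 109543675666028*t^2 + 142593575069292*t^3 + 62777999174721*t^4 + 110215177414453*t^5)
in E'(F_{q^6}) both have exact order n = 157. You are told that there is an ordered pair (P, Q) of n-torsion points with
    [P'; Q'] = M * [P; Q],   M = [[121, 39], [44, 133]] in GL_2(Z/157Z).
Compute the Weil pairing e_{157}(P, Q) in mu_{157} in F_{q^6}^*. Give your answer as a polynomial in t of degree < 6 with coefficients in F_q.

The 157-Weil pairing on E[157] over F_{170185867417831} is alternating-bilinear: e_{157}(P',Q') = e_{157}(P,Q)^det(M).
det M = 121*133 - 39*44 = 14377 = 90 (mod 157); 90^{-1} = 82 (mod 157).
Run Miller on y^2=x^3+78146919473968*x+43625081913845 over F_{170185867417831}: ladder 10011101 (8 bits); e = f_P(D_Q)/f_Q(D_P).
So e_{157}(P',Q') = 101683031536807 + 86520641312363*t + 141148907244010*t^2 + 98511497181406*t^3 + 35002190215627*t^4 + 59365656761549*t^5.
Thus e_{157}(P,Q) = 90308970280226 + 2256328585215*t + 103090036357459*t^2 + 157547362172844*t^3 + 168297532000377*t^4 + 100988187832459*t^5.

90308970280226 + 2256328585215*t + 103090036357459*t^2 + 157547362172844*t^3 + 168297532000377*t^4 + 100988187832459*t^5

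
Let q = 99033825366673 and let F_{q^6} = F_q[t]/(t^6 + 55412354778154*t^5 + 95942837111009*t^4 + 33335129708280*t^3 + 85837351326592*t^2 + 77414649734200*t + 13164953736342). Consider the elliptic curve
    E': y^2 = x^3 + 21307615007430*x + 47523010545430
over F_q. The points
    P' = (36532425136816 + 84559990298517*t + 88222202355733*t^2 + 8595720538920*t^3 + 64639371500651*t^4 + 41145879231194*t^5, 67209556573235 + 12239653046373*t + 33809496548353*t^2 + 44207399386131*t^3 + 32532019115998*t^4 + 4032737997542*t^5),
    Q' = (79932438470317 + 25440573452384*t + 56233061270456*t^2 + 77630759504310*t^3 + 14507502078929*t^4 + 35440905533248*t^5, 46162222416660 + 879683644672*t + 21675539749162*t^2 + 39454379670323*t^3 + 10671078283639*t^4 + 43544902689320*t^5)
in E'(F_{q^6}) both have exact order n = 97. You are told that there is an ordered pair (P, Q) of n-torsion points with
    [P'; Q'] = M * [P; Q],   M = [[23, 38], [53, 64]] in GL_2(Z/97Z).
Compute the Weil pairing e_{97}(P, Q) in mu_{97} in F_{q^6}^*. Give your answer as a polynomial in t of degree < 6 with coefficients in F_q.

6939240318210 + 68004488580003*t + 41426124033461*t^2 + 38671647519734*t^3 + 78474910289124*t^4 + 79171978013251*t^5

Under M = [[23,38],[53,64]] in GL_2(Z/97), e_{97}(P',Q') = e_{97}(P,Q)^(23*64-38*53 mod 97).
23*64 - 38*53 = -542; reduced mod 97: det = 40, inverse 17.
Double-and-add over 1100001: 7-1 doublings, 3-1 additions; each step l_{T,T}/v_{2T} or l_{T,P'}/v at Q'+S for random S.
f_P(D_Q)/f_Q(D_P) = 57058355020225 + 38331067974774*t + 71384480082909*t^2 + 83292537706628*t^3 + 65932342644487*t^4 + 39323938912618*t^5.
Thus e_{97}(P,Q) = 6939240318210 + 68004488580003*t + 41426124033461*t^2 + 38671647519734*t^3 + 78474910289124*t^4 + 79171978013251*t^5.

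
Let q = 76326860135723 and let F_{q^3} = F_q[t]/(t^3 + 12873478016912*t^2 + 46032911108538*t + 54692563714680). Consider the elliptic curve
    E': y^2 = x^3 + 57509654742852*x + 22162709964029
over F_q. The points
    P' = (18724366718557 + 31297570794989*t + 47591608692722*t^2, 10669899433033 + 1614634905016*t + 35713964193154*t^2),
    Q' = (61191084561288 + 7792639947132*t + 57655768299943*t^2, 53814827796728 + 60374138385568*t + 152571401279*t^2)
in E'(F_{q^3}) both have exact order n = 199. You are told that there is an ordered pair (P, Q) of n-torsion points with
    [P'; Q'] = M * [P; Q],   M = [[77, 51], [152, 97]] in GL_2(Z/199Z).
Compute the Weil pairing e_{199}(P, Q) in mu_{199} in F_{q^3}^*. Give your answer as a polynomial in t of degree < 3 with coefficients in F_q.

17963130781046 + 20201504236570*t + 70925762467495*t^2

Since e_{199}(P,P)=e_{199}(Q,Q)=1 and e_{199}(Q,P)=e_{199}(P,Q)^{-1}, expanding e_{199}(77*P + 51*Q,152*P + 97*Q) leaves e(P,Q)^det(M).
det M = 77*97 - 51*152 = -283 = 115 (mod 199); 115^{-1} = 45 (mod 199).
Run Miller on y^2=x^3+57509654742852*x+22162709964029 over F_{76326860135723}: ladder 11000111 (8 bits); e = f_P(D_Q)/f_Q(D_P).
e_{199}(P',Q') = 22388634491071 + 36503325130532*t + 11960118172841*t^2.
Raise to 45: e(P,Q) = 17963130781046 + 20201504236570*t + 70925762467495*t^2 in mu_{199}.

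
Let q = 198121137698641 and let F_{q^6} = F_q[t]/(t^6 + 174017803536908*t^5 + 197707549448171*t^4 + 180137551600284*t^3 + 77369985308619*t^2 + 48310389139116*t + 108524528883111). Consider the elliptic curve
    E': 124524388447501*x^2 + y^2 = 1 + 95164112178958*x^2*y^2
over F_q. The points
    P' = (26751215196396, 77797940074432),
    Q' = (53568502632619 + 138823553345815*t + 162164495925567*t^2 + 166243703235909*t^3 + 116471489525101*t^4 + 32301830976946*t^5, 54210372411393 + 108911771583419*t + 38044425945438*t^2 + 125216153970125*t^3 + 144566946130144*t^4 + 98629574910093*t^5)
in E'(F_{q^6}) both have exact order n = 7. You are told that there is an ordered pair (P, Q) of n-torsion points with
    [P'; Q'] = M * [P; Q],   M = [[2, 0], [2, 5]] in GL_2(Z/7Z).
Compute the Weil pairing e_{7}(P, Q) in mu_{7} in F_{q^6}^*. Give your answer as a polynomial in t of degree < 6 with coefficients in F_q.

165925699873718 + 192238268598406*t + 184929096655624*t^2 + 1567115634478*t^3 + 5524319860760*t^4 + 54065407058782*t^5

Since e_{7}(P,P)=e_{7}(Q,Q)=1 and e_{7}(Q,P)=e_{7}(P,Q)^{-1}, expanding e_{7}(2*P,2*P + 5*Q) leaves e(P,Q)^det(M).
So e_{7}(P,Q) = e_{7}(P',Q')^{5}, since 3*5 = 1 mod 7.
Edwards a_E,d_E -> Montgomery A=184112247269845,B=192711719474959 -> Weierstrass 0,145559514984619 via alpha=69634939720850,beta=56870353491796.
3-bit Miller (111) on E'/F_{198121137698641} with a'=0, b'=145559514984619: accumulate tangent/chord ratios at Q'+S and P'+S'.
So e_{7}(P',Q') = 59951717009643 + 86401204237827*t + 41334644862148*t^2 + 106676965527751*t^3 + 31738334081937*t^4 + 6099017594090*t^5.
(59951717009643 + 86401204237827*t + 41334644862148*t^2 + 106676965527751*t^3 + 31738334081937*t^4 + 6099017594090*t^5)^{5} mod (198121137698641,f) = 165925699873718 + 192238268598406*t + 184929096655624*t^2 + 1567115634478*t^3 + 5524319860760*t^4 + 54065407058782*t^5.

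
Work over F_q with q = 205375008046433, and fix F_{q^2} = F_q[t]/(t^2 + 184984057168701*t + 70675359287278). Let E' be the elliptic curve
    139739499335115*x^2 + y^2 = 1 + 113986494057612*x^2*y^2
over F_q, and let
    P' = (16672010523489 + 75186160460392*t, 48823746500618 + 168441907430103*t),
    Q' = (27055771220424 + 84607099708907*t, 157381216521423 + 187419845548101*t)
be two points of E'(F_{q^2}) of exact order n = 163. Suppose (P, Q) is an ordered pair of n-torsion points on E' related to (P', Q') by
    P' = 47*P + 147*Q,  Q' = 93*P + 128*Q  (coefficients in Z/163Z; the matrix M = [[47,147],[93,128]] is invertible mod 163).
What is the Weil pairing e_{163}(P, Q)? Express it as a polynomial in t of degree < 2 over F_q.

Under M = [[47,147],[93,128]] in GL_2(Z/163), e_{163}(P',Q') = e_{163}(P,Q)^(47*128-147*93 mod 163).
det(M) mod 163 = 6; its inverse in (Z/163)^* is 136 (check: 6*136 mod 163 = 1).
Edwards a_E,d_E -> Montgomery A=53696229431900,B=49082629391382 -> Weierstrass 16476706417281,192160013058466 via alpha=144975169588671,beta=57782003330984.
Run Miller on y^2=x^3+16476706417281*x+192160013058466 over F_{205375008046433}: ladder 10100011 (8 bits); e = f_P(D_Q)/f_Q(D_P).
Result: e(P',Q') = 19578386559398 + 49590410658002*t.
e_{163}(P,Q) = (19578386559398 + 49590410658002*t)^{136} = 6569170221895 + 118055257219985*t.

6569170221895 + 118055257219985*t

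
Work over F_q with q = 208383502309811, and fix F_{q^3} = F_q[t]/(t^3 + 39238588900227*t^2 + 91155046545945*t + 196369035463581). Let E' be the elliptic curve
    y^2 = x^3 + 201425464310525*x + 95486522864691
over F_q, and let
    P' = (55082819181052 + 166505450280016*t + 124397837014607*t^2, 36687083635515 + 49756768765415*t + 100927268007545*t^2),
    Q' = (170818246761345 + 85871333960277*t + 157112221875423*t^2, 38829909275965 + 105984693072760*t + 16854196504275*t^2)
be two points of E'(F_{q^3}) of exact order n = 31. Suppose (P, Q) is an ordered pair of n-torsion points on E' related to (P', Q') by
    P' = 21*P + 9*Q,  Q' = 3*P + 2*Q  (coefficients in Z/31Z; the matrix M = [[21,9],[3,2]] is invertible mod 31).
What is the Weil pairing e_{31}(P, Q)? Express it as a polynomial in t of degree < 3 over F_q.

e_{31} is bilinear + alternating on E[31], so e_{31}(21*P + 9*Q, 3*P + 2*Q) = e_{31}(P,Q)^(21*2-9*3).
Inverting 15 mod 31: 29. Thus e_{31}(P,Q) = e(P',Q')^{29}.
Build f_{31,P'} and f_{31,Q'} via the 5-bit ladder of 31=11111_2; evaluate at shifted divisors; quotient in F_{208383502309811^3}.
Result: e(P',Q') = 133700614096904 + 138872068088455*t + 82909361895263*t^2.
e_{31}(P,Q) = (133700614096904 + 138872068088455*t + 82909361895263*t^2)^{29} = 186158229290584 + 148119380611653*t + 194015295517423*t^2.

186158229290584 + 148119380611653*t + 194015295517423*t^2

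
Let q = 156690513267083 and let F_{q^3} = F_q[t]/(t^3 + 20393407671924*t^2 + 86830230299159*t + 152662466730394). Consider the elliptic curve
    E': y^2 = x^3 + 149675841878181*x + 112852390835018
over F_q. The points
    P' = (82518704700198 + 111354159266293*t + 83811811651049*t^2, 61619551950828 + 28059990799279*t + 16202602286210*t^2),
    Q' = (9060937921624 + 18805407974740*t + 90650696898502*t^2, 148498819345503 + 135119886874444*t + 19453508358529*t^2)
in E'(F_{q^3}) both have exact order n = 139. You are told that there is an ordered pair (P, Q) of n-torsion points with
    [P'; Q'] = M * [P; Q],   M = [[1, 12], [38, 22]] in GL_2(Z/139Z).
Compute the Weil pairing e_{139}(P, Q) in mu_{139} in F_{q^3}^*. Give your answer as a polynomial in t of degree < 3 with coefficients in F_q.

6654021641994 + 102502865181401*t + 36535681311029*t^2

The 139-Weil pairing on E[139] over F_{156690513267083} is alternating-bilinear: e_{139}(P',Q') = e_{139}(P,Q)^det(M).
Hence e(P,Q) = e(P',Q')^{49} where 49 = 122^{-1} mod 139.
Run Miller on y^2=x^3+149675841878181*x+112852390835018 over F_{156690513267083}: ladder 10001011 (8 bits); e = f_P(D_Q)/f_Q(D_P).
The quotient is 58921579171903 + 139732114468119*t + 64897163819904*t^2.
Raise to 49: e(P,Q) = 6654021641994 + 102502865181401*t + 36535681311029*t^2 in mu_{139}.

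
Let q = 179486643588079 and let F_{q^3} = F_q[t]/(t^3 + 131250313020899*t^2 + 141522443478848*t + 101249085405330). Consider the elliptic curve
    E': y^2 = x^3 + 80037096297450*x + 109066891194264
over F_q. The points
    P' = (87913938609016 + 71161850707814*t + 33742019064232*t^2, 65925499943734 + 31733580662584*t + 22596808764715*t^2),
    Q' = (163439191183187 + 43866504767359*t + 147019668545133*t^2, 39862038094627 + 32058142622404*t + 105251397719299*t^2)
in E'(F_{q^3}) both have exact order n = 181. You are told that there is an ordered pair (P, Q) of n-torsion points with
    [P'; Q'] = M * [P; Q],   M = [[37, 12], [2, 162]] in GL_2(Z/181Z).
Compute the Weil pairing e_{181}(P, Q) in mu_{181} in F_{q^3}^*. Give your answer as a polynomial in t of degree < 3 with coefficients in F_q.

Since e_{181}(P,P)=e_{181}(Q,Q)=1 and e_{181}(Q,P)=e_{181}(P,Q)^{-1}, expanding e_{181}(37*P + 12*Q,2*P + 162*Q) leaves e(P,Q)^det(M).
37*162 - 12*2 = 5970; reduced mod 181: det = 178, inverse 60.
Double-and-add over 10110101: 8-1 doublings, 5-1 additions; each step l_{T,T}/v_{2T} or l_{T,P'}/v at Q'+S for random S.
e_{181}(P',Q') = 128428573001570 + 6296949710373*t + 139290348377178*t^2.
Finally e_{181}(P,Q) = 84300141086310 + 143770797864199*t + 51196743038013*t^2.

84300141086310 + 143770797864199*t + 51196743038013*t^2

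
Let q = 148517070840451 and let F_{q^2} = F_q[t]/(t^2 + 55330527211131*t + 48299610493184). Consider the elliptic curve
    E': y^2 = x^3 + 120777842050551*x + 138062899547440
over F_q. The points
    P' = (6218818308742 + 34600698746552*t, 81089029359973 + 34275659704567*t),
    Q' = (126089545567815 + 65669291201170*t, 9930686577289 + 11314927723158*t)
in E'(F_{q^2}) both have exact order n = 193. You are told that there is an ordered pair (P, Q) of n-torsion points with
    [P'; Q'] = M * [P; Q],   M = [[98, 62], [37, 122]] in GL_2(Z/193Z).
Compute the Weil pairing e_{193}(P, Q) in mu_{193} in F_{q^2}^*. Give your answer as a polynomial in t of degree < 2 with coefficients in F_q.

The 193-Weil pairing on E[193] over F_{148517070840451} is alternating-bilinear: e_{193}(P',Q') = e_{193}(P,Q)^det(M).
So e_{193}(P,Q) = e_{193}(P',Q')^{177}, since 12*177 = 1 mod 193.
Double-and-add over 11000001: 8-1 doublings, 3-1 additions; each step l_{T,T}/v_{2T} or l_{T,P'}/v at Q'+S for random S.
So e_{193}(P',Q') = 138095091642199 + 125501401380632*t.
e_{193}(P,Q) = (138095091642199 + 125501401380632*t)^{177} = 115745994918024 + 1626320149053*t.

115745994918024 + 1626320149053*t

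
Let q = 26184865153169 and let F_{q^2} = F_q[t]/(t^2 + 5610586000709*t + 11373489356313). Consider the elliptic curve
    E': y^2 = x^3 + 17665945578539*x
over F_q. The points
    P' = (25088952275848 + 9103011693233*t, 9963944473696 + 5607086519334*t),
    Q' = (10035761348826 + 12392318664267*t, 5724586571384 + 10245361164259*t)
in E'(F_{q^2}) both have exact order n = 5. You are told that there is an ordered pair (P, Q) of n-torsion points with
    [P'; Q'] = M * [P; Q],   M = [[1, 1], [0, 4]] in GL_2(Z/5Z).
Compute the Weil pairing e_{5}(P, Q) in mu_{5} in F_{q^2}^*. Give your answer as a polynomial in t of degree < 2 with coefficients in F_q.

17839332148378 + 7607766699830*t

e_{5} is bilinear + alternating on E[5], so e_{5}(1*P + 1*Q, 4*Q) = e_{5}(P,Q)^(1*4-1*0).
So e_{5}(P,Q) = e_{5}(P',Q')^{4}, since 4*4 = 1 mod 5.
3-bit Miller (101) on E'/F_{26184865153169} with a'=17665945578539, b'=0: accumulate tangent/chord ratios at Q'+S and P'+S'.
Miller gives e_{5}(P',Q') = 5459209304045 + 18577098453339*t in F_{26184865153169^2}.
(5459209304045 + 18577098453339*t)^{4} mod (26184865153169,f) = 17839332148378 + 7607766699830*t.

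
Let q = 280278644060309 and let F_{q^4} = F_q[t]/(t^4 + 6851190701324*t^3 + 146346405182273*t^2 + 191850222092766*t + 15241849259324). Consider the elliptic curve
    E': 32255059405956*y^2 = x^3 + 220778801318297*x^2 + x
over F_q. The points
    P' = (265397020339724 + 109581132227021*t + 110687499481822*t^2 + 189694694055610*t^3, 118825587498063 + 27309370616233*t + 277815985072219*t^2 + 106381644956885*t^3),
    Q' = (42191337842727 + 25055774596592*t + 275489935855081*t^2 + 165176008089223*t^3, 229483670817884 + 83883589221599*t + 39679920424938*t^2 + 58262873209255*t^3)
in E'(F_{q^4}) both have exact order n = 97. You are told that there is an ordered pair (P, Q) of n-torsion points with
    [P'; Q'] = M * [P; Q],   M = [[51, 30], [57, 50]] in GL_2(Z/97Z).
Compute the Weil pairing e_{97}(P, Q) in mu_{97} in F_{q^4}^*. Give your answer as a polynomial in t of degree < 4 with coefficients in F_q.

259059798951560 + 243244865956070*t + 101758275551009*t^2 + 163202549163821*t^3

Since e_{97}(P,P)=e_{97}(Q,Q)=1 and e_{97}(Q,P)=e_{97}(P,Q)^{-1}, expanding e_{97}(51*P + 30*Q,57*P + 50*Q) leaves e(P,Q)^det(M).
51*50 - 30*57 = 840; reduced mod 97: det = 64, inverse 47.
Set x_W=91906745588957*u+263920867805076, y_W=91906745588957*v; then E': y_W^2=x_W^3+115471926963360*x_W+97354077550583.
n = 97 = (1100001)_2 (7 bits, wt 3); accumulate f_{97,P'}(Q'+S)/f_{97,P'}(S) along the 6-step ladder.
Miller gives e_{97}(P',Q') = 241931040562032 + 87184994443316*t + 77712312999303*t^2 + 33596515205250*t^3 in F_{280278644060309^4}.
Finally e_{97}(P,Q) = 259059798951560 + 243244865956070*t + 101758275551009*t^2 + 163202549163821*t^3.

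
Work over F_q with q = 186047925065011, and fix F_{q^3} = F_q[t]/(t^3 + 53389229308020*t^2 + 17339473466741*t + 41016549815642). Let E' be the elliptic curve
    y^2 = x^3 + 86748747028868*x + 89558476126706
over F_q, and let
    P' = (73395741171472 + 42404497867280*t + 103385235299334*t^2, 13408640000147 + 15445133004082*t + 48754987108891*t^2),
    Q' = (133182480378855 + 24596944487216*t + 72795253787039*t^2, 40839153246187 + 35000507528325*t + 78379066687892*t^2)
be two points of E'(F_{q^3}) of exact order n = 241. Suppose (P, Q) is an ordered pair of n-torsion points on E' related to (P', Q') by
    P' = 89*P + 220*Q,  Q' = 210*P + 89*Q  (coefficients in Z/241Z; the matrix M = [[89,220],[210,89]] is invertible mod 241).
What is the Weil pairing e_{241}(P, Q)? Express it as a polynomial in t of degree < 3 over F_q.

17533625772178 + 3858743328755*t + 155361899463038*t^2

e_{241} is bilinear + alternating on E[241], so e_{241}(89*P + 220*Q, 210*P + 89*Q) = e_{241}(P,Q)^(89*89-220*210).
Hence e(P,Q) = e(P',Q')^{235} where 235 = 40^{-1} mod 241.
Run Miller on y^2=x^3+86748747028868*x+89558476126706 over F_{186047925065011}: ladder 11110001 (8 bits); e = f_P(D_Q)/f_Q(D_P).
Result: e(P',Q') = 144968119784029 + 49307092267586*t + 88587191844589*t^2.
Hence e(P,Q) = 17533625772178 + 3858743328755*t + 155361899463038*t^2 in F_{186047925065011^3}^*.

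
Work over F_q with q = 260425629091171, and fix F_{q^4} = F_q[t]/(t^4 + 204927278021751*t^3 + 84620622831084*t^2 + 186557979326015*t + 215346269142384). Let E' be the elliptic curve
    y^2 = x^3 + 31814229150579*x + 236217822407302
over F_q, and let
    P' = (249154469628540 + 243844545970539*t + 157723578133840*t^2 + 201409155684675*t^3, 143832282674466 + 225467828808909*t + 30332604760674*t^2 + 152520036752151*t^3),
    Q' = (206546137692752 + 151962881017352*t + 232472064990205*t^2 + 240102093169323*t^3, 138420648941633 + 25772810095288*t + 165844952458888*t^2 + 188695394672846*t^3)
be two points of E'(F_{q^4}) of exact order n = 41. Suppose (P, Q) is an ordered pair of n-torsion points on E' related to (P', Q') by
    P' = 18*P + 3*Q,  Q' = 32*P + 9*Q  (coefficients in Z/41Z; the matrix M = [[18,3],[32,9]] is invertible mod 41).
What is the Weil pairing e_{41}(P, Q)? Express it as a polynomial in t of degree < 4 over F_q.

145761648928127 + 103328562071188*t + 8940363397660*t^2 + 148610123997392*t^3

e_{41} is bilinear + alternating on E[41], so e_{41}(18*P + 3*Q, 32*P + 9*Q) = e_{41}(P,Q)^(18*9-3*32).
So e_{41}(P,Q) = e_{41}(P',Q')^{23}, since 25*23 = 1 mod 41.
Miller loop for e_{41} over F_{260425629091171^4}: bits of 41 = 101001; 5 double steps + 2 add steps, l/v at each.
f_P(D_Q)/f_Q(D_P) = 60386618445168 + 92906095081496*t + 217054033989475*t^2 + 93429477834851*t^3.
(60386618445168 + 92906095081496*t + 217054033989475*t^2 + 93429477834851*t^3)^{23} mod (260425629091171,f) = 145761648928127 + 103328562071188*t + 8940363397660*t^2 + 148610123997392*t^3.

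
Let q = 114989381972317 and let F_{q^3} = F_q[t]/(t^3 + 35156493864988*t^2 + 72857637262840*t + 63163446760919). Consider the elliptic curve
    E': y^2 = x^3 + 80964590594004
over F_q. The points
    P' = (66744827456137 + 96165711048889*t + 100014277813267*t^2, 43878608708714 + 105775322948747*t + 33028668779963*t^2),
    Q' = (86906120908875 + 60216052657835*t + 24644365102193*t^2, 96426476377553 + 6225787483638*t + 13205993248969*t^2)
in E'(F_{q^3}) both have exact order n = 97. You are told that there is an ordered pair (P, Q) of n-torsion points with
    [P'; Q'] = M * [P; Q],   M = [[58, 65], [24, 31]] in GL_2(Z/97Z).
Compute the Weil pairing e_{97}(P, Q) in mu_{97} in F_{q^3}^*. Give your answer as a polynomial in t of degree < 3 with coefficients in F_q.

Alternating bilinearity on E[97] (values in mu_{97} in F_{114989381972317^3}) gives e(P',Q') = e(P,Q)^det(M).
det M = 58*31 - 65*24 = 238 = 44 (mod 97); 44^{-1} = 86 (mod 97).
Miller loop for e_{97} over F_{114989381972317^3}: bits of 97 = 1100001; 6 double steps + 2 add steps, l/v at each.
Result: e(P',Q') = 100135557079533 + 77031922680634*t + 44967148789610*t^2.
Hence e(P,Q) = 33332111146862 + 40040107398998*t + 85906157341767*t^2 in F_{114989381972317^3}^*.

33332111146862 + 40040107398998*t + 85906157341767*t^2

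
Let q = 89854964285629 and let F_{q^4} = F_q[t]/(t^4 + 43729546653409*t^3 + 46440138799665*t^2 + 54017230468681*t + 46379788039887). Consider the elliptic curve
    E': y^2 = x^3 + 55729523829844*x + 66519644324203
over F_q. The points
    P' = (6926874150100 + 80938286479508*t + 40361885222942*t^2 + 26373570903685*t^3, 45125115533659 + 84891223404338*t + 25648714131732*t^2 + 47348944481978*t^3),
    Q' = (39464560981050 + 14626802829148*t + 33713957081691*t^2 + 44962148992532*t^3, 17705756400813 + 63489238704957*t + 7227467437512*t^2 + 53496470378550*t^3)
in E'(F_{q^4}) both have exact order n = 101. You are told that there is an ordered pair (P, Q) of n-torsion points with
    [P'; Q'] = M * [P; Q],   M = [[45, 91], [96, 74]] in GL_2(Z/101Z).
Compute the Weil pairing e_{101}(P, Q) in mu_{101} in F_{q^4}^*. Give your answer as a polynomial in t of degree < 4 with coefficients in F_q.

24433310282173 + 33487365274825*t + 43269048137840*t^2 + 45404779601312*t^3

Alternating bilinearity on E[101] (values in mu_{101} in F_{89854964285629^4}) gives e(P',Q') = e(P,Q)^det(M).
Hence e(P,Q) = e(P',Q')^{40} where 40 = 48^{-1} mod 101.
Double-and-add over 1100101: 7-1 doublings, 4-1 additions; each step l_{T,T}/v_{2T} or l_{T,P'}/v at Q'+S for random S.
Result: e(P',Q') = 66601786788221 + 31944401546797*t + 65558341188751*t^2 + 23464057551863*t^3.
Finally e_{101}(P,Q) = 24433310282173 + 33487365274825*t + 43269048137840*t^2 + 45404779601312*t^3.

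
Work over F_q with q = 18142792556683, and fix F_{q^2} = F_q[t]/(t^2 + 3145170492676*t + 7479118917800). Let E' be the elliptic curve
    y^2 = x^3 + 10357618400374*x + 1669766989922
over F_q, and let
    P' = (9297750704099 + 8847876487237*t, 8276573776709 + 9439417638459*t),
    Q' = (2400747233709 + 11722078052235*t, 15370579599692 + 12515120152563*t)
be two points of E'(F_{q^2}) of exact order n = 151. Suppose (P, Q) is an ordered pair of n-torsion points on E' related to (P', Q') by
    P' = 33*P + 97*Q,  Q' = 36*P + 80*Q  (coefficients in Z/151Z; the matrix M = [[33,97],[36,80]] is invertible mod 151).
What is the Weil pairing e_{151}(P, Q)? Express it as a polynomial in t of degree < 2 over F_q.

Under M = [[33,97],[36,80]] in GL_2(Z/151), e_{151}(P',Q') = e_{151}(P,Q)^(33*80-97*36 mod 151).
det(M) mod 151 = 54; its inverse in (Z/151)^* is 14 (check: 54*14 mod 151 = 1).
Miller loop for e_{151} over F_{18142792556683^2}: bits of 151 = 10010111; 7 double steps + 4 add steps, l/v at each.
The quotient is 4927172888431 + 11043351646376*t.
e_{151}(P,Q) = (4927172888431 + 11043351646376*t)^{14} = 9288065096272 + 5425285576289*t.

9288065096272 + 5425285576289*t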